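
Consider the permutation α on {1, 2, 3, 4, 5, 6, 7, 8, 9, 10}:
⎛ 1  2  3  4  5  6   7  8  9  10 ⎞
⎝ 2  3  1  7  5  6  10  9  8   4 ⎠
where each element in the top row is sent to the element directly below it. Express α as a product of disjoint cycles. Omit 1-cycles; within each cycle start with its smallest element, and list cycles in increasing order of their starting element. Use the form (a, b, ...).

(1, 2, 3)(4, 7, 10)(8, 9)

Start at 1 and follow images: 1 → 2 → 3 → 1, giving the cycle (1, 2, 3).
Repeating from the next unused element and collecting all non-trivial cycles gives (1, 2, 3)(4, 7, 10)(8, 9).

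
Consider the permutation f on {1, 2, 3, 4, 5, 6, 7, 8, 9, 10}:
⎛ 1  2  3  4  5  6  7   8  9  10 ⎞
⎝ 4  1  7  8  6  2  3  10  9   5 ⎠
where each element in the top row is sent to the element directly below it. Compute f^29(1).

4

Tracing 1 → 4 → … returns to 1 after 7 steps, so 1 lies in a 7-cycle (1, 4, 8, 10, 5, 6, 2).
On a 7-cycle, f^7 is the identity, so f^29 = f^1 there (29 ≡ 1 mod 7).
Advancing 1 step from 1: 1 → 4.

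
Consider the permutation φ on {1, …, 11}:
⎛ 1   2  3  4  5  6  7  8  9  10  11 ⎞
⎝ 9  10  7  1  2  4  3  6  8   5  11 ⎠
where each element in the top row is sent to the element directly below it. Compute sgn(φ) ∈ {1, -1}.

-1

In disjoint-cycle form the cycle lengths are 5, 3, 2, 1.
A cycle of length ℓ contributes ℓ−1 transpositions, so φ is a product of 4 + 2 + 1 = 7 transpositions — odd.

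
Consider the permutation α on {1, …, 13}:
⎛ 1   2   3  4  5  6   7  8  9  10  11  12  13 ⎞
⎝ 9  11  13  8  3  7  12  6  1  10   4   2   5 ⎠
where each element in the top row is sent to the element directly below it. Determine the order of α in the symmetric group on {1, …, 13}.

Decomposing into disjoint cycles gives cycle lengths 7, 3, 2, 1.
Since disjoint cycles commute, ord(α) = lcm(7, 3, 2) = 42.

42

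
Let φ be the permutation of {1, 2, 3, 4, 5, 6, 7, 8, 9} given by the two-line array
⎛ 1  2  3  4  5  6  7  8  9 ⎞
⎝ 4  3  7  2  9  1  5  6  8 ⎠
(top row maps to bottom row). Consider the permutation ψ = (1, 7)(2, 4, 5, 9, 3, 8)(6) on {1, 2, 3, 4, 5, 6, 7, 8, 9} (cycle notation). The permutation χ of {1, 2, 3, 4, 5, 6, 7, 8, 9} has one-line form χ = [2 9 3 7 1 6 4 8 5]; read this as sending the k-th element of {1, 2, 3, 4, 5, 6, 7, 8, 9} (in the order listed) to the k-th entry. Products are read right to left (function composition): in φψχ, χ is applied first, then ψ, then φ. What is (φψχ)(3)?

Apply the permutations in order: χ(3) = 3, then ψ(3) = 8, then φ(8) = 6. So (φψχ)(3) = 6.

6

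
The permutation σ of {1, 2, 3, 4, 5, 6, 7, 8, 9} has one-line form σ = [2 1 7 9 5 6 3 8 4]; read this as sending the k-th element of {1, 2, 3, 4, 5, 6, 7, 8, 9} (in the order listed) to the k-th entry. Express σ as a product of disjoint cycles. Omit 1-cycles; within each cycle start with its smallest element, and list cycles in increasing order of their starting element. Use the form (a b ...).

From 1: 1 → 2 → 1, closing the cycle (1 2).
Continuing from each remaining unvisited element yields (1 2)(3 7)(4 9).

(1 2)(3 7)(4 9)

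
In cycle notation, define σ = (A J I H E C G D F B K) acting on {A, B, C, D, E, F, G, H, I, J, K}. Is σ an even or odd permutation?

even

The cycle lengths are 11.
A cycle is odd iff its length is even; σ has 0 even-length cycles, so sgn(σ) = (−1)^0 and σ is even.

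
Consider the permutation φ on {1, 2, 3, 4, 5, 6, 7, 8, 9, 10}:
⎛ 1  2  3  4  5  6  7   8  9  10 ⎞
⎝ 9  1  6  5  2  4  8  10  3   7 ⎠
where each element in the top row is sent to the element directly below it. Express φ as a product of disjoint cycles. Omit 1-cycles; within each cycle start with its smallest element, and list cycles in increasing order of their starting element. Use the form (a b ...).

(1 9 3 6 4 5 2)(7 8 10)

Start at 1 and follow images: 1 → 9 → 3 → 6 → 4 → 5 → 2 → 1, giving the cycle (1 9 3 6 4 5 2).
Continuing from each remaining unvisited element yields (1 9 3 6 4 5 2)(7 8 10).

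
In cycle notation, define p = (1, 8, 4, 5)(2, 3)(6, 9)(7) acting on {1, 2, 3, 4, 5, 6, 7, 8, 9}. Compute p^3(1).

1 lies in the 4-cycle (1, 8, 4, 5).
Advancing 3 steps from 1: 1 → 8 → 4 → 5.

5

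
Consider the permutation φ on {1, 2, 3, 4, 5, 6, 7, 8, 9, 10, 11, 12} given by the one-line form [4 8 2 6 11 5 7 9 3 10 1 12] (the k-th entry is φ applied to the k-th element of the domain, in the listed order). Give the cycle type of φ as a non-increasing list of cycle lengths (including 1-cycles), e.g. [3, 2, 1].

[5, 4, 1, 1, 1]

The disjoint cycles are (1, 4, 6, 5, 11)(2, 8, 9, 3)(7)(10)(12), with lengths 5, 4, 1, 1, 1 in non-increasing order.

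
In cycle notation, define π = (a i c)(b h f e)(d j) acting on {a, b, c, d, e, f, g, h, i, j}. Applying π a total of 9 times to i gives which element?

i

i lies in the 3-cycle (a i c).
Since the cycle has length 3, π^9 acts on it the same as π^0 (9 mod 3 = 0).
So π^9(i) = i.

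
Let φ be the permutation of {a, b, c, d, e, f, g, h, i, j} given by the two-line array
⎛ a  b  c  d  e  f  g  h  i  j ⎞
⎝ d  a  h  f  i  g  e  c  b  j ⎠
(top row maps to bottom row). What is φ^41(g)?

f

Tracing g → e → … returns to g after 7 steps, so g lies in a 7-cycle (a d f g e i b).
On a 7-cycle, φ^7 is the identity, so φ^41 = φ^6 there (41 ≡ 6 mod 7).
Stepping 6 places around the cycle: g → e → i → b → a → d → f.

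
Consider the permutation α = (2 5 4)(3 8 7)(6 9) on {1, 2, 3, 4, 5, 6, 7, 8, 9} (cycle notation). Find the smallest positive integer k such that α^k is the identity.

6

The cycle type of α is (3, 3, 2, 1).
The order of α is the least common multiple of its cycle lengths: lcm(3, 3, 2) = 6.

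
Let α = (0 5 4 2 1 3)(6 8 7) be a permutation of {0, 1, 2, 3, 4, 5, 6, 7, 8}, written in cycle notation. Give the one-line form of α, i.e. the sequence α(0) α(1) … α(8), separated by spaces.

Image by image: 0↦5, 1↦3, 2↦1, 3↦0, 4↦2, 5↦4, 6↦8, 7↦6, 8↦7.
So the one-line form is 5 3 1 0 2 4 8 6 7.

5 3 1 0 2 4 8 6 7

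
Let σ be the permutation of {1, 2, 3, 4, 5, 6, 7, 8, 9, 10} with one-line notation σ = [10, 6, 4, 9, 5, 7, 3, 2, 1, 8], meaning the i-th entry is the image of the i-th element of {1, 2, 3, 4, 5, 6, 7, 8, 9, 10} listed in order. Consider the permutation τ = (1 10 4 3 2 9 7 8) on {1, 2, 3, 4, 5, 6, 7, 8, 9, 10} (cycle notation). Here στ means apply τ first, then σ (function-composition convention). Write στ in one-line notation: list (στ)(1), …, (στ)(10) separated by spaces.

8 1 6 4 5 7 2 10 3 9

(στ)(x) = σ(τ(x)). Computing each image: σ(τ(1)) = σ(10) = 8, σ(τ(2)) = σ(9) = 1, σ(τ(3)) = σ(2) = 6, σ(τ(4)) = σ(3) = 4, σ(τ(5)) = σ(5) = 5, σ(τ(6)) = σ(6) = 7, σ(τ(7)) = σ(8) = 2, σ(τ(8)) = σ(1) = 10, σ(τ(9)) = σ(7) = 3, σ(τ(10)) = σ(4) = 9.
Hence στ = [8 1 6 4 5 7 2 10 3 9].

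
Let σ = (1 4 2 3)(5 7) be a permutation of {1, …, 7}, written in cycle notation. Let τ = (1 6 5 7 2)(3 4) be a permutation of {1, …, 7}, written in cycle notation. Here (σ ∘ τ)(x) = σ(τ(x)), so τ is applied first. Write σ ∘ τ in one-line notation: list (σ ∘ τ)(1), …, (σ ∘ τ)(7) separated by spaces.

6 4 2 1 5 7 3

(σ ∘ τ)(x) = σ(τ(x)). Computing each image: σ(τ(1)) = σ(6) = 6, σ(τ(2)) = σ(1) = 4, σ(τ(3)) = σ(4) = 2, σ(τ(4)) = σ(3) = 1, σ(τ(5)) = σ(7) = 5, σ(τ(6)) = σ(5) = 7, σ(τ(7)) = σ(2) = 3.
Hence σ ∘ τ = [6 4 2 1 5 7 3].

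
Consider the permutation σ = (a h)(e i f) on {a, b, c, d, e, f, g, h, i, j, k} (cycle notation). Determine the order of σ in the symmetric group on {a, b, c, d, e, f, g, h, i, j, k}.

6

The cycle type of σ is (3, 2, 1, 1, 1, 1, 1, 1).
Since disjoint cycles commute, ord(σ) = lcm(3, 2) = 6.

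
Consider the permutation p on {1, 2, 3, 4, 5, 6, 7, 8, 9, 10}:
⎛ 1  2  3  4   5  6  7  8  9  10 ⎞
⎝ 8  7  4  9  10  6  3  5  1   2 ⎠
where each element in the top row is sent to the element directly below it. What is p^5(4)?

10

Tracing 4 → 9 → … returns to 4 after 9 steps, so 4 lies in a 9-cycle (1 8 5 10 2 7 3 4 9).
Advancing 5 steps from 4: 4 → 9 → 1 → 8 → 5 → 10.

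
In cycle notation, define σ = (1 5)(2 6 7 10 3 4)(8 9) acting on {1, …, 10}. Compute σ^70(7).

7 lies in the 6-cycle (2 6 7 10 3 4).
Powers repeat with period 6 on this cycle, and 70 mod 6 = 4, so σ^70(7) = σ^4(7).
Stepping 4 places around the cycle: 7 → 10 → 3 → 4 → 2.

2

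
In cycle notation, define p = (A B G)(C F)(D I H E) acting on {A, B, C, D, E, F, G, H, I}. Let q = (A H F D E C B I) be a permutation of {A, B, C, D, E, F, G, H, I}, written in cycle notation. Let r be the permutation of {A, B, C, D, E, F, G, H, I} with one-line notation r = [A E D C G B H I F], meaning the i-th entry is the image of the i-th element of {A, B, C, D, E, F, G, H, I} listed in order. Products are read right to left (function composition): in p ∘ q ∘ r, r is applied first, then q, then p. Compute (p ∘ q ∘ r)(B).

F

Apply the permutations in order: r(B) = E, then q(E) = C, then p(C) = F. So (p ∘ q ∘ r)(B) = F.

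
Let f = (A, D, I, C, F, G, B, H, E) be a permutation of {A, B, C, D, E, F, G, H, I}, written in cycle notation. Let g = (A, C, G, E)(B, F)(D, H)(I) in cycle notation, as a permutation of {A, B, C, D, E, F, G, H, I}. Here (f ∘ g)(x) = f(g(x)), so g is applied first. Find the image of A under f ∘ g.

g(A) = C, then f(C) = F; composing gives (f ∘ g)(A) = F.

F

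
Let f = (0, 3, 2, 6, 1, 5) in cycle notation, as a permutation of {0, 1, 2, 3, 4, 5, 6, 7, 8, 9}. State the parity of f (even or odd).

odd

The cycle lengths are 6, 1, 1, 1, 1.
A cycle is odd iff its length is even; f has 1 even-length cycle, so sgn(f) = (−1)^1 and f is odd.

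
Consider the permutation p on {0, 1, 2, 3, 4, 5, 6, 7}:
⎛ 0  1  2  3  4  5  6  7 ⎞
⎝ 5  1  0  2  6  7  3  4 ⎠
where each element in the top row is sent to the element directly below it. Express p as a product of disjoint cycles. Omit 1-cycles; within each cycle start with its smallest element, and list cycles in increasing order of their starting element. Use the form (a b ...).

(0 5 7 4 6 3 2)

Start at 0 and follow images: 0 → 5 → 7 → 4 → 6 → 3 → 2 → 0, giving the cycle (0 5 7 4 6 3 2).
Continuing from each remaining unvisited element yields (0 5 7 4 6 3 2).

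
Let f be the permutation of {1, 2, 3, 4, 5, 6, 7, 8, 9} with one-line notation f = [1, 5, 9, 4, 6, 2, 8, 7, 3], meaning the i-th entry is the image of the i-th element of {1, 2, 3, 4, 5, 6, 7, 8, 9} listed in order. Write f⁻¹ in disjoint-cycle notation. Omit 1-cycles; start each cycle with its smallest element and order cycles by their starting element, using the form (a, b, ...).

First write f in disjoint cycles: (2, 5, 6)(3, 9)(7, 8).
The inverse reverses every cycle; in canonical form, f⁻¹ = (2, 6, 5)(3, 9)(7, 8).

(2, 6, 5)(3, 9)(7, 8)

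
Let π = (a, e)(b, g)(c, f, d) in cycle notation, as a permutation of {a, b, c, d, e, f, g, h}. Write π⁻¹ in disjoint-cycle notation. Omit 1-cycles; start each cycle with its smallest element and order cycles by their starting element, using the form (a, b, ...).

(a, e)(b, g)(c, d, f)

Inverting a permutation written in cycle notation just reverses the order within every cycle.
After reversing and putting each cycle's least element first, π⁻¹ = (a, e)(b, g)(c, d, f).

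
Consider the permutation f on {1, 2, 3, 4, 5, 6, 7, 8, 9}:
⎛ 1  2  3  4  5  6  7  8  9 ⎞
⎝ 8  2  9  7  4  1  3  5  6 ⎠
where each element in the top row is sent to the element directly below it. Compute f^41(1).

Tracing 1 → 8 → … returns to 1 after 8 steps, so 1 lies in an 8-cycle (1, 8, 5, 4, 7, 3, 9, 6).
Powers repeat with period 8 on this cycle, and 41 mod 8 = 1, so f^41(1) = f^1(1).
Stepping 1 place around the cycle: 1 → 8.

8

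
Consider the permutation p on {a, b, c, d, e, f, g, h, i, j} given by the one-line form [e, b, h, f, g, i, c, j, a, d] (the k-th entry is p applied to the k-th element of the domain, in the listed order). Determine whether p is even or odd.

In disjoint-cycle form the cycle lengths are 9, 1.
A cycle is odd iff its length is even; p has 0 even-length cycles, so sgn(p) = (−1)^0 and p is even.

even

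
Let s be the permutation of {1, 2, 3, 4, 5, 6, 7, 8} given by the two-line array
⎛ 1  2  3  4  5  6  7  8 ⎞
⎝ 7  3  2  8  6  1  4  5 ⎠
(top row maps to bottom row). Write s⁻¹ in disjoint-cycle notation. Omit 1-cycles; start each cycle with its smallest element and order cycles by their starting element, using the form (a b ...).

(1 6 5 8 4 7)(2 3)

The cycle decomposition of s is (1 7 4 8 5 6)(2 3).
The inverse reverses every cycle; in canonical form, s⁻¹ = (1 6 5 8 4 7)(2 3).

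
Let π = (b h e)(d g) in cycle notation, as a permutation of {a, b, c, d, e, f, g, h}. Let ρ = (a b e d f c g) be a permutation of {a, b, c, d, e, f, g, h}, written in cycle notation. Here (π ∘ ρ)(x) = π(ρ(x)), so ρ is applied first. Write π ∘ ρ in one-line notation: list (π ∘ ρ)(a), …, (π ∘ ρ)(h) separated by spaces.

h b d f g c a e

(π ∘ ρ)(x) = π(ρ(x)). Computing each image: π(ρ(a)) = π(b) = h, π(ρ(b)) = π(e) = b, π(ρ(c)) = π(g) = d, π(ρ(d)) = π(f) = f, π(ρ(e)) = π(d) = g, π(ρ(f)) = π(c) = c, π(ρ(g)) = π(a) = a, π(ρ(h)) = π(h) = e.
Hence π ∘ ρ = [h b d f g c a e].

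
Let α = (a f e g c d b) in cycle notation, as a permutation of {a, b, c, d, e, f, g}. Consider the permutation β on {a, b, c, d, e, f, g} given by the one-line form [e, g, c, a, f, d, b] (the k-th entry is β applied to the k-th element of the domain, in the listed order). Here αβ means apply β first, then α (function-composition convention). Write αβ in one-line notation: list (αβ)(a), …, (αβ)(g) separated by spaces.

g c d f e b a

Chase each element through β then α: a → e → g; b → g → c; c → c → d; d → a → f; e → f → e; f → d → b; g → b → a.
Collecting the images, αβ = [g c d f e b a].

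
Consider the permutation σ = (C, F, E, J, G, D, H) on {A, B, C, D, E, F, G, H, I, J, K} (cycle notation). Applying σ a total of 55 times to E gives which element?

F

E lies in the 7-cycle (C, F, E, J, G, D, H).
Powers repeat with period 7 on this cycle, and 55 mod 7 = 6, so σ^55(E) = σ^6(E).
Advancing 6 steps from E: E → J → G → D → H → C → F.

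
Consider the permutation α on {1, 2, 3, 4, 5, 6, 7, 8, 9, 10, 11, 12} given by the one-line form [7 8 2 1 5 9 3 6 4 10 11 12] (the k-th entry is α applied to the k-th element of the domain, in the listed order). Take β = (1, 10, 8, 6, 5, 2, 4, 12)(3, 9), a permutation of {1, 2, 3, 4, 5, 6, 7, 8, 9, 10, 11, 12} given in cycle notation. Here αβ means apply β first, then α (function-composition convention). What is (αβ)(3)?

4

First apply β: β(3) = 9, then α(9) = 4. Thus (αβ)(3) = 4.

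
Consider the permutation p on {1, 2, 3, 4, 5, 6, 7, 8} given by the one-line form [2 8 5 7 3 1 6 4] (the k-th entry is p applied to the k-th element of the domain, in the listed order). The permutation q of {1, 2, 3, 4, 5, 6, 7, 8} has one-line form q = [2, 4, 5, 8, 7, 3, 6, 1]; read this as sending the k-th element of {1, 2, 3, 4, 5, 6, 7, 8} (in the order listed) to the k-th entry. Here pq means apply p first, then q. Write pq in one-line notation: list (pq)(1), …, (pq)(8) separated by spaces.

4 1 7 6 5 2 3 8

Chase each element through p then q: 1 → 2 → 4; 2 → 8 → 1; 3 → 5 → 7; 4 → 7 → 6; 5 → 3 → 5; 6 → 1 → 2; 7 → 6 → 3; 8 → 4 → 8.
So pq in one-line form is 4 1 7 6 5 2 3 8.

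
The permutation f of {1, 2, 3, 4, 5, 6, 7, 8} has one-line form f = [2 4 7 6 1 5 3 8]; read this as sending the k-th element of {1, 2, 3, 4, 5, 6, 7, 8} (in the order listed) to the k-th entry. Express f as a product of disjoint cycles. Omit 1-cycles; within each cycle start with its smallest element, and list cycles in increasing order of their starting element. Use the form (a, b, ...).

Iterating f from 1 gives 1 → 2 → 4 → 6 → 5 → 1; that is the 5-cycle (1, 2, 4, 6, 5).
Repeating from the next unused element and collecting all non-trivial cycles gives (1, 2, 4, 6, 5)(3, 7).

(1, 2, 4, 6, 5)(3, 7)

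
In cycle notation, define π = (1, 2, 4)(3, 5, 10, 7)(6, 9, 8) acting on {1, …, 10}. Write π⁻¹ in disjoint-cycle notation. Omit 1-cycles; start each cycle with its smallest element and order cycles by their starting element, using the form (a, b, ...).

The inverse reverses each cycle.
After reversing and putting each cycle's least element first, π⁻¹ = (1, 4, 2)(3, 7, 10, 5)(6, 8, 9).

(1, 4, 2)(3, 7, 10, 5)(6, 8, 9)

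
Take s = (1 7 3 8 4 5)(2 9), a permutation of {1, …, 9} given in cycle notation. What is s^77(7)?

1

7 lies in the 6-cycle (1 7 3 8 4 5).
Since the cycle has length 6, s^77 acts on it the same as s^5 (77 mod 6 = 5).
Advancing 5 steps from 7: 7 → 3 → 8 → 4 → 5 → 1.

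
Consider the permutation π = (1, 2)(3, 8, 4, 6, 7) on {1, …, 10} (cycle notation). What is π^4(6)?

4

6 lies in the 5-cycle (3, 8, 4, 6, 7).
Stepping 4 places around the cycle: 6 → 7 → 3 → 8 → 4.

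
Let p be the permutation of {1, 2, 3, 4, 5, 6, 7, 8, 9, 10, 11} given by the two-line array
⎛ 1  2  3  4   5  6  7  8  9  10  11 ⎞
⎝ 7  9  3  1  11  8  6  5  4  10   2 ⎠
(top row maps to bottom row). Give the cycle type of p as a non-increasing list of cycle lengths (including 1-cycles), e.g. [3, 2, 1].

The disjoint cycles are (1 7 6 8 5 11 2 9 4)(3)(10), with lengths 9, 1, 1 in non-increasing order.

[9, 1, 1]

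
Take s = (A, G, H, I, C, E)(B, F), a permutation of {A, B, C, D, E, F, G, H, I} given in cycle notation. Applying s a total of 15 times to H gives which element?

E

H lies in the 6-cycle (A, G, H, I, C, E).
Since the cycle has length 6, s^15 acts on it the same as s^3 (15 mod 6 = 3).
Advancing 3 steps from H: H → I → C → E.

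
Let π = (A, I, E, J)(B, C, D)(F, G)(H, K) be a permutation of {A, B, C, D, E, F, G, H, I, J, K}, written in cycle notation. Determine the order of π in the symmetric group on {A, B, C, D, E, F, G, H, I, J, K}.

12

The cycle type of π is (4, 3, 2, 2).
The order is lcm(4, 3, 2, 2) = 12.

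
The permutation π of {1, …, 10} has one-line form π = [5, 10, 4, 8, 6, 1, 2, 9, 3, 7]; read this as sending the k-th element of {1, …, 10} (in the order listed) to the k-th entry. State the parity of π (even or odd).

In disjoint-cycle form the cycle lengths are 4, 3, 3.
A cycle is odd iff its length is even; π has 1 even-length cycle, so sgn(π) = (−1)^1 and π is odd.

odd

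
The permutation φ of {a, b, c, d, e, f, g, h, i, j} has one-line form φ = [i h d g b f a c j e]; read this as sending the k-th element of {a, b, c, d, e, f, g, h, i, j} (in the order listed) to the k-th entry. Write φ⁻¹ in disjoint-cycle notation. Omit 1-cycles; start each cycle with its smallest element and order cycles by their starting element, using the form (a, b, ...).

(a, g, d, c, h, b, e, j, i)

First write φ in disjoint cycles: (a, i, j, e, b, h, c, d, g).
Reversing each cycle (and rotating so the smallest element leads) gives φ⁻¹ = (a, g, d, c, h, b, e, j, i).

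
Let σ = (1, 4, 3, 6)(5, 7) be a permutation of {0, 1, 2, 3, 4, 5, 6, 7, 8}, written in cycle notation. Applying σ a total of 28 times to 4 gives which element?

4

4 lies in the 4-cycle (1, 4, 3, 6).
On a 4-cycle, σ^4 is the identity, so σ^28 = σ^0 there (28 ≡ 0 mod 4).
So σ^28(4) = 4.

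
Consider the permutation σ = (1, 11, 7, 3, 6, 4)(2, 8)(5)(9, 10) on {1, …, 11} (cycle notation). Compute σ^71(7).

11

7 lies in the 6-cycle (1, 11, 7, 3, 6, 4).
On a 6-cycle, σ^6 is the identity, so σ^71 = σ^5 there (71 ≡ 5 mod 6).
Advancing 5 steps from 7: 7 → 3 → 6 → 4 → 1 → 11.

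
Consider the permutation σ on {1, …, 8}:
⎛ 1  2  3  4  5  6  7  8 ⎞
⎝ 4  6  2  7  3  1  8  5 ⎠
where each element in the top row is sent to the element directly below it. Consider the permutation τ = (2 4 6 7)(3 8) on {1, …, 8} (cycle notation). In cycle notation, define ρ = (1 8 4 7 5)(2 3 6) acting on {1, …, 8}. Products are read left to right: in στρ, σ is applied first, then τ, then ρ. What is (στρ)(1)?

2

(στρ)(1) = ρ(τ(σ(1))). σ(1) = 4, then τ(4) = 6, then ρ(6) = 2, so the result is 2.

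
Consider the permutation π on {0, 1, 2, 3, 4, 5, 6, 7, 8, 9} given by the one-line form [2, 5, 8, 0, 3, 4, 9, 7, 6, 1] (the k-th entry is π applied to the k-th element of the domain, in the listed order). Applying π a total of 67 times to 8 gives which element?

5

Tracing 8 → 6 → … returns to 8 after 9 steps, so 8 lies in a 9-cycle (0 2 8 6 9 1 5 4 3).
Powers repeat with period 9 on this cycle, and 67 mod 9 = 4, so π^67(8) = π^4(8).
Advancing 4 steps from 8: 8 → 6 → 9 → 1 → 5.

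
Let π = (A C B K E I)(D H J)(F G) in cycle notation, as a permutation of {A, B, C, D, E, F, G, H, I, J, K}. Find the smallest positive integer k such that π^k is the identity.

6

The disjoint cycles have lengths 6, 3, 2.
Since disjoint cycles commute, ord(π) = lcm(6, 3, 2) = 6.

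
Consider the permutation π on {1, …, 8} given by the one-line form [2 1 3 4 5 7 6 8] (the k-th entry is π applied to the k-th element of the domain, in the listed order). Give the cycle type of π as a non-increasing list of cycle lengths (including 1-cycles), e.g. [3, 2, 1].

[2, 2, 1, 1, 1, 1]

The disjoint cycles are (1, 2)(3)(4)(5)(6, 7)(8), with lengths 2, 2, 1, 1, 1, 1 in non-increasing order.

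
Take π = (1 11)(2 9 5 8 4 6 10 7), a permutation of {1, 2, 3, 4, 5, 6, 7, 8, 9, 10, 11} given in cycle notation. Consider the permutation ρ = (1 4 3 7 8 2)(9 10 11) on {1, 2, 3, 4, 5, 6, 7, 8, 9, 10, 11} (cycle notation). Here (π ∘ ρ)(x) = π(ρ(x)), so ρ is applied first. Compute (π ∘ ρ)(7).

4

ρ(7) = 8, then π(8) = 4; composing gives (π ∘ ρ)(7) = 4.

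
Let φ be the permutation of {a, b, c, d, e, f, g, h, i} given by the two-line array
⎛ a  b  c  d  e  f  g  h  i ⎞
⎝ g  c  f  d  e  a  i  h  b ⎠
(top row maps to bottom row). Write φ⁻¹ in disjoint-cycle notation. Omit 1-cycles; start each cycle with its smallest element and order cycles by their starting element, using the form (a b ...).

(a f c b i g)

The cycle decomposition of φ is (a g i b c f).
The inverse reverses every cycle; in canonical form, φ⁻¹ = (a f c b i g).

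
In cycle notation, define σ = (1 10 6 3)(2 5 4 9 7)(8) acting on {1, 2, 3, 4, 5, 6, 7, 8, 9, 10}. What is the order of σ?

The cycle type of σ is (5, 4, 1).
The order of σ is the least common multiple of its cycle lengths: lcm(5, 4) = 20.

20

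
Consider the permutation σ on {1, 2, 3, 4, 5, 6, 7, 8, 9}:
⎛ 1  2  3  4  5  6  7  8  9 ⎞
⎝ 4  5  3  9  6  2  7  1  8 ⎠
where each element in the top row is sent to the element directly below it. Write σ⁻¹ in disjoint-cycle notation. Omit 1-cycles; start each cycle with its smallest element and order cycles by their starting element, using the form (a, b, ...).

(1, 8, 9, 4)(2, 6, 5)

The cycle decomposition of σ is (1, 4, 9, 8)(2, 5, 6).
Reversing each cycle (and rotating so the smallest element leads) gives σ⁻¹ = (1, 8, 9, 4)(2, 6, 5).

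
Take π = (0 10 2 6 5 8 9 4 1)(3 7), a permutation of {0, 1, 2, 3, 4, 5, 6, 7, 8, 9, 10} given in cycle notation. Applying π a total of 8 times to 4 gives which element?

9

4 lies in the 9-cycle (0 10 2 6 5 8 9 4 1).
Advancing 8 steps from 4: 4 → 1 → 0 → 10 → 2 → 6 → 5 → 8 → 9.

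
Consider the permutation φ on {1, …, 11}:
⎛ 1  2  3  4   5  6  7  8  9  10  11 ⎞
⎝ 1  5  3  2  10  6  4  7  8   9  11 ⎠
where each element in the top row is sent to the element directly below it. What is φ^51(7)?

Tracing 7 → 4 → … returns to 7 after 7 steps, so 7 lies in a 7-cycle (2, 5, 10, 9, 8, 7, 4).
On a 7-cycle, φ^7 is the identity, so φ^51 = φ^2 there (51 ≡ 2 mod 7).
Advancing 2 steps from 7: 7 → 4 → 2.

2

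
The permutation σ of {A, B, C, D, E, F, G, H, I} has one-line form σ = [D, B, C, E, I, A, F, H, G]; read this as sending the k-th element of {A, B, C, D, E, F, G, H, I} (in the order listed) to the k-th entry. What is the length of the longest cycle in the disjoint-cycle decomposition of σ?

6

Decomposing into disjoint cycles gives (A, D, E, I, G, F); the longest has length 6.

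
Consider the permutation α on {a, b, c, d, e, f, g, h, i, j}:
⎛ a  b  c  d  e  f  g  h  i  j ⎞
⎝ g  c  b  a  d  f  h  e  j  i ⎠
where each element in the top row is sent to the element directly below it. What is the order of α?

10

The disjoint-cycle form of α has cycle lengths 5, 2, 2, 1.
The order is lcm(5, 2, 2) = 10.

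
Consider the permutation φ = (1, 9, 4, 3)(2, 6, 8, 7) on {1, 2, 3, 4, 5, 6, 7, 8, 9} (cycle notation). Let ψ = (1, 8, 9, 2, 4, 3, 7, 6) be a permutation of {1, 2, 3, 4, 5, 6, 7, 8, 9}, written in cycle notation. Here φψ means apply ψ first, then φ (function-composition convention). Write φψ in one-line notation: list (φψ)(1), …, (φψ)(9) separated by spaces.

(φψ)(x) = φ(ψ(x)). Computing each image: φ(ψ(1)) = φ(8) = 7, φ(ψ(2)) = φ(4) = 3, φ(ψ(3)) = φ(7) = 2, φ(ψ(4)) = φ(3) = 1, φ(ψ(5)) = φ(5) = 5, φ(ψ(6)) = φ(1) = 9, φ(ψ(7)) = φ(6) = 8, φ(ψ(8)) = φ(9) = 4, φ(ψ(9)) = φ(2) = 6.
Hence φψ = [7 3 2 1 5 9 8 4 6].

7 3 2 1 5 9 8 4 6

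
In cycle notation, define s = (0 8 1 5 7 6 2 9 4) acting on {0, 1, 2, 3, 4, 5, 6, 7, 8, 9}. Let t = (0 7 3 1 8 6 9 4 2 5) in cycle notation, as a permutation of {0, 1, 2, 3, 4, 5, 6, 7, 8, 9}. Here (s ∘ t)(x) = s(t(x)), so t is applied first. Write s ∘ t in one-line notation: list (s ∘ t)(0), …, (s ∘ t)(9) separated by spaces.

6 1 7 5 9 8 4 3 2 0

(s ∘ t)(x) = s(t(x)). Computing each image: s(t(0)) = s(7) = 6, s(t(1)) = s(8) = 1, s(t(2)) = s(5) = 7, s(t(3)) = s(1) = 5, s(t(4)) = s(2) = 9, s(t(5)) = s(0) = 8, s(t(6)) = s(9) = 4, s(t(7)) = s(3) = 3, s(t(8)) = s(6) = 2, s(t(9)) = s(4) = 0.
Hence s ∘ t = [6 1 7 5 9 8 4 3 2 0].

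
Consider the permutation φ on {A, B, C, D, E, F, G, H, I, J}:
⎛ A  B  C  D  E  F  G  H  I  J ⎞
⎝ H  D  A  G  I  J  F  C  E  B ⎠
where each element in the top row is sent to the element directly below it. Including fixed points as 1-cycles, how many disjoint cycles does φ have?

3

The cycle decomposition is (A, H, C)(B, D, G, F, J)(E, I), which has 3 cycles (counting 1-cycles).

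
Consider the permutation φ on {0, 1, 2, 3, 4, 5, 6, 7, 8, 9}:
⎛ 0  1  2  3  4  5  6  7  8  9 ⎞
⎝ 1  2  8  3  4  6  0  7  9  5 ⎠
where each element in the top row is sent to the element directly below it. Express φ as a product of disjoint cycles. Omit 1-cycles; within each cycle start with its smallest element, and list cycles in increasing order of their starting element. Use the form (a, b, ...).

(0, 1, 2, 8, 9, 5, 6)

Iterating φ from 0 gives 0 → 1 → 2 → 8 → 9 → 5 → 6 → 0; that is the 7-cycle (0, 1, 2, 8, 9, 5, 6).
Continuing from each remaining unvisited element yields (0, 1, 2, 8, 9, 5, 6).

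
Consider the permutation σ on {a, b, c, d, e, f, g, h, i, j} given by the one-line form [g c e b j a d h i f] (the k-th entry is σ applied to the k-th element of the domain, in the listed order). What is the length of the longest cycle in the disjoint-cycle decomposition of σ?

8

Decomposing into disjoint cycles gives (a, g, d, b, c, e, j, f); the longest has length 8.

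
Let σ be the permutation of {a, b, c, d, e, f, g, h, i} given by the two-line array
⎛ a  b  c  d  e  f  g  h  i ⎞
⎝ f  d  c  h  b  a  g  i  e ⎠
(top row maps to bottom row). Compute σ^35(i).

Tracing i → e → … returns to i after 5 steps, so i lies in a 5-cycle (b d h i e).
On a 5-cycle, σ^5 is the identity, so σ^35 = σ^0 there (35 ≡ 0 mod 5).
So σ^35(i) = i.

i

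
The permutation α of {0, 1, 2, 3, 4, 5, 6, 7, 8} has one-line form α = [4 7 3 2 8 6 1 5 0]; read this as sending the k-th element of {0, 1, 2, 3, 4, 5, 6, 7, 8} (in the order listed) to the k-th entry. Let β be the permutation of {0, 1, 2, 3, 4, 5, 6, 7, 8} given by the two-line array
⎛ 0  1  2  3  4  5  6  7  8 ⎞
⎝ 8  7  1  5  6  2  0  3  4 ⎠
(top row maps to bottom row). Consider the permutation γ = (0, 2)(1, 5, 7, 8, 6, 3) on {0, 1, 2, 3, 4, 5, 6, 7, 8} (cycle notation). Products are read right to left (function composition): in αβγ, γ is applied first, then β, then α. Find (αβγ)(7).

Apply the permutations in order: γ(7) = 8, then β(8) = 4, then α(4) = 8. So (αβγ)(7) = 8.

8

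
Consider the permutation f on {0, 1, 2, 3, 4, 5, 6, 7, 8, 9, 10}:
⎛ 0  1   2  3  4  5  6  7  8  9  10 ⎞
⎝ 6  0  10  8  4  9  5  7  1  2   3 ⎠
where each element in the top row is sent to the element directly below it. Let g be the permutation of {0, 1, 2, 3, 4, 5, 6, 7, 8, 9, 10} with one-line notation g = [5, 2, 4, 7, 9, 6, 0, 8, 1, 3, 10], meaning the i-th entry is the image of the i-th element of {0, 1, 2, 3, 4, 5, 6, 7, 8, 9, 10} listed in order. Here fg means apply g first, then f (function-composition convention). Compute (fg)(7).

First apply g: g(7) = 8, then f(8) = 1. Thus (fg)(7) = 1.

1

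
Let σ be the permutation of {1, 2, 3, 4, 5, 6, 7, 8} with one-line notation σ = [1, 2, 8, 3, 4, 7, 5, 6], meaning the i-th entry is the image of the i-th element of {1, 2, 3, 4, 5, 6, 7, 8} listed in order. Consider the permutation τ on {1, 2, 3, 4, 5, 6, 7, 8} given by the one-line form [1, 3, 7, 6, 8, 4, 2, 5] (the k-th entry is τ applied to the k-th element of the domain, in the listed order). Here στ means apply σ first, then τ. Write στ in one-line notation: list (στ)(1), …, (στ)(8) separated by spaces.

1 3 5 7 6 2 8 4

Chase each element through σ then τ: 1 → 1 → 1; 2 → 2 → 3; 3 → 8 → 5; 4 → 3 → 7; 5 → 4 → 6; 6 → 7 → 2; 7 → 5 → 8; 8 → 6 → 4.
Collecting the images, στ = [1 3 5 7 6 2 8 4].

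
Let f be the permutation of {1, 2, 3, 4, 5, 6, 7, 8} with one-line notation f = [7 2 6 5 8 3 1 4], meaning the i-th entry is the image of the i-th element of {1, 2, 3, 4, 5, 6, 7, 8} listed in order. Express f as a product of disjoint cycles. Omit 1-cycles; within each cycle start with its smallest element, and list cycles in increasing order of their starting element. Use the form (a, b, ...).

(1, 7)(3, 6)(4, 5, 8)

From 1: 1 → 7 → 1, closing the cycle (1, 7).
Continuing from each remaining unvisited element yields (1, 7)(3, 6)(4, 5, 8).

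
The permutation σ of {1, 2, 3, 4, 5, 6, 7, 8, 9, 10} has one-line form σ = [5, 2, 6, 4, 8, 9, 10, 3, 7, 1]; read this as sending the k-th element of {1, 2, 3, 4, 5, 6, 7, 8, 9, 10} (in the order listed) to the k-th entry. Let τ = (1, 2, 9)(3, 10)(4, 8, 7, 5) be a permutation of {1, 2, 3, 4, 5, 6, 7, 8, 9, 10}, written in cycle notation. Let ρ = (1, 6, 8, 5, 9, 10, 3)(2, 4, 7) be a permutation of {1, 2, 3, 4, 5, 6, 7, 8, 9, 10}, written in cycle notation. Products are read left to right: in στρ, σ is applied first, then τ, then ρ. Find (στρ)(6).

Chase 6: σ(6) = 9; τ(9) = 1; ρ(1) = 6. Hence (στρ)(6) = 6.

6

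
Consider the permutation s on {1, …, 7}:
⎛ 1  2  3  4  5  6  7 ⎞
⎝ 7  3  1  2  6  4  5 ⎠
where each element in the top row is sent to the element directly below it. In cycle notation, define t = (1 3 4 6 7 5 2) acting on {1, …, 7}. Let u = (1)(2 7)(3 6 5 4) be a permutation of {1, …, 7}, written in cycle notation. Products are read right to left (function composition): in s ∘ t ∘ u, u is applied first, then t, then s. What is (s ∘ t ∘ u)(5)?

4

Apply the permutations in order: u(5) = 4, then t(4) = 6, then s(6) = 4. So (s ∘ t ∘ u)(5) = 4.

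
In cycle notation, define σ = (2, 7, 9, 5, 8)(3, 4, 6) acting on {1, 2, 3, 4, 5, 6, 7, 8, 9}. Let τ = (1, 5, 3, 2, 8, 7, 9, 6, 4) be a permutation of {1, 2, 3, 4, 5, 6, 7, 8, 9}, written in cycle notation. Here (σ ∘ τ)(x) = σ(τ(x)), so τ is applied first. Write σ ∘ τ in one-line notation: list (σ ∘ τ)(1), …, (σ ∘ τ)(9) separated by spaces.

(σ ∘ τ)(x) = σ(τ(x)). Computing each image: σ(τ(1)) = σ(5) = 8, σ(τ(2)) = σ(8) = 2, σ(τ(3)) = σ(2) = 7, σ(τ(4)) = σ(1) = 1, σ(τ(5)) = σ(3) = 4, σ(τ(6)) = σ(4) = 6, σ(τ(7)) = σ(9) = 5, σ(τ(8)) = σ(7) = 9, σ(τ(9)) = σ(6) = 3.
Hence σ ∘ τ = [8 2 7 1 4 6 5 9 3].

8 2 7 1 4 6 5 9 3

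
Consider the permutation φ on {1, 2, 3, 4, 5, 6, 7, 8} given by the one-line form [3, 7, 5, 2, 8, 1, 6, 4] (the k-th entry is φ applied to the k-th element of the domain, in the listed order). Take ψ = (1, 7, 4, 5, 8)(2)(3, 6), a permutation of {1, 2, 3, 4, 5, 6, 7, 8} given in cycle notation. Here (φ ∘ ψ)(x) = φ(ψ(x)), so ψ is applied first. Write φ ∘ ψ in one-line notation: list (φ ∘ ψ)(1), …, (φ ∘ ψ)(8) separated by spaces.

6 7 1 8 4 5 2 3

(φ ∘ ψ)(x) = φ(ψ(x)). Computing each image: φ(ψ(1)) = φ(7) = 6, φ(ψ(2)) = φ(2) = 7, φ(ψ(3)) = φ(6) = 1, φ(ψ(4)) = φ(5) = 8, φ(ψ(5)) = φ(8) = 4, φ(ψ(6)) = φ(3) = 5, φ(ψ(7)) = φ(4) = 2, φ(ψ(8)) = φ(1) = 3.
Hence φ ∘ ψ = [6 7 1 8 4 5 2 3].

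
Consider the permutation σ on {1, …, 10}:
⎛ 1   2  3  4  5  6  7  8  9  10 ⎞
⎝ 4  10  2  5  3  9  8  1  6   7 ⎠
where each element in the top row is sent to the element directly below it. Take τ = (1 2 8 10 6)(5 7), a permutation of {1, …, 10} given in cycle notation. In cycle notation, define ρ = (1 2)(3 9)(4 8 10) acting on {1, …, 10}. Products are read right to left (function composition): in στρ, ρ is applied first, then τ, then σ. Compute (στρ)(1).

1

Chase 1: ρ(1) = 2; τ(2) = 8; σ(8) = 1. Hence (στρ)(1) = 1.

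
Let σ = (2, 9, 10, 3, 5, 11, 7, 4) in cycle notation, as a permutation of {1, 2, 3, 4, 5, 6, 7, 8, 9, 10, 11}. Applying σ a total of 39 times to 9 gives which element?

9 lies in the 8-cycle (2, 9, 10, 3, 5, 11, 7, 4).
On an 8-cycle, σ^8 is the identity, so σ^39 = σ^7 there (39 ≡ 7 mod 8).
Advancing 7 steps from 9: 9 → 10 → 3 → 5 → 11 → 7 → 4 → 2.

2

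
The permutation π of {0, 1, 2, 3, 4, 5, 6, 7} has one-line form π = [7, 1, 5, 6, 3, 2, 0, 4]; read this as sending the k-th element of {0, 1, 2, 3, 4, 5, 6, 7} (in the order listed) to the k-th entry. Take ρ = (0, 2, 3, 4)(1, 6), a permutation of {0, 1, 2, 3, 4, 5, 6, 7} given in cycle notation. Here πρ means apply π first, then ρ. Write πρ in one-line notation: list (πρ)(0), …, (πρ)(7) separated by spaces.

7 6 5 1 4 3 2 0

For each element, apply π then ρ: 0 → 7 → 7; 1 → 1 → 6; 2 → 5 → 5; 3 → 6 → 1; 4 → 3 → 4; 5 → 2 → 3; 6 → 0 → 2; 7 → 4 → 0.
Collecting the images, πρ = [7 6 5 1 4 3 2 0].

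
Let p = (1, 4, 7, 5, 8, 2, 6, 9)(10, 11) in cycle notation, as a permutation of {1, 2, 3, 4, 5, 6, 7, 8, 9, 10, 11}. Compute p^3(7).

2

7 lies in the 8-cycle (1, 4, 7, 5, 8, 2, 6, 9).
Stepping 3 places around the cycle: 7 → 5 → 8 → 2.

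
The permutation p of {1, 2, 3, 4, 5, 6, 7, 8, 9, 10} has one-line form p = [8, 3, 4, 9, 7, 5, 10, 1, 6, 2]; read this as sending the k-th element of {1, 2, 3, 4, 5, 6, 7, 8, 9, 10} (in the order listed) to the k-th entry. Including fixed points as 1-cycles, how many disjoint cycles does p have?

2

The cycle decomposition is (1 8)(2 3 4 9 6 5 7 10), which has 2 cycles (counting 1-cycles).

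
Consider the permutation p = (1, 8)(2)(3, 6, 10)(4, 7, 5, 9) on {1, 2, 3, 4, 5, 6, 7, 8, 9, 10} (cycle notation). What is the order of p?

12

The disjoint cycles have lengths 4, 3, 2, 1.
The order is lcm(4, 3, 2) = 12.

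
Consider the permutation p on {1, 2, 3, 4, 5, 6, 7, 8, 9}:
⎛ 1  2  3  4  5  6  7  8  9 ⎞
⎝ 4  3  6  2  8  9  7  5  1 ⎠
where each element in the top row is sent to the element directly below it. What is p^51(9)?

2

Tracing 9 → 1 → … returns to 9 after 6 steps, so 9 lies in a 6-cycle (1 4 2 3 6 9).
Since the cycle has length 6, p^51 acts on it the same as p^3 (51 mod 6 = 3).
Stepping 3 places around the cycle: 9 → 1 → 4 → 2.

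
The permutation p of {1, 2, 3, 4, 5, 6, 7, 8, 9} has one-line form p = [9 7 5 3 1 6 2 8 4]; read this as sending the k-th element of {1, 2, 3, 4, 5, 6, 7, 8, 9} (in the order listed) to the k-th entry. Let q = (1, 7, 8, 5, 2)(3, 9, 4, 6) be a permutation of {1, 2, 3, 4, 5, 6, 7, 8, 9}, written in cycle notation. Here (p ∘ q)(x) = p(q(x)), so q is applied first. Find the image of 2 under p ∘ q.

9

q(2) = 1, then p(1) = 9; composing gives (p ∘ q)(2) = 9.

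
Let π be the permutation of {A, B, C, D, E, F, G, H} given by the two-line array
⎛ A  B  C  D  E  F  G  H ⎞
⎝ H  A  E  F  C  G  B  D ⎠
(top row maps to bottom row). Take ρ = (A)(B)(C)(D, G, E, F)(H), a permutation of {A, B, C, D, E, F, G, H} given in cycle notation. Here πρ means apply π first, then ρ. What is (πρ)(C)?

(πρ)(C) = ρ(π(C)). π(C) = E, then ρ(E) = F. So (πρ)(C) = F.

F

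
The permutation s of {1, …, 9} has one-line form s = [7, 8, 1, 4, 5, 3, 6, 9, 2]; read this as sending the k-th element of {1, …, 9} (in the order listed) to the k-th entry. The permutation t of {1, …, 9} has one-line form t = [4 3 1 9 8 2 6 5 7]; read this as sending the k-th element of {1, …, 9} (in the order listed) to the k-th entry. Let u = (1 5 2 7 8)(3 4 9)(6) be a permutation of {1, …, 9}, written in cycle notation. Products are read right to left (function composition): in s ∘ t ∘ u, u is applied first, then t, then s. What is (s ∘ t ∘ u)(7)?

Chase 7: u(7) = 8; t(8) = 5; s(5) = 5. Hence (s ∘ t ∘ u)(7) = 5.

5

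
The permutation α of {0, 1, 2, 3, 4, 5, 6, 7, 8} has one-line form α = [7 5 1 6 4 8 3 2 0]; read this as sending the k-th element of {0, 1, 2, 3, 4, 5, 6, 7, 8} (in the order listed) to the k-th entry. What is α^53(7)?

Tracing 7 → 2 → … returns to 7 after 6 steps, so 7 lies in a 6-cycle (0 7 2 1 5 8).
Since the cycle has length 6, α^53 acts on it the same as α^5 (53 mod 6 = 5).
Stepping 5 places around the cycle: 7 → 2 → 1 → 5 → 8 → 0.

0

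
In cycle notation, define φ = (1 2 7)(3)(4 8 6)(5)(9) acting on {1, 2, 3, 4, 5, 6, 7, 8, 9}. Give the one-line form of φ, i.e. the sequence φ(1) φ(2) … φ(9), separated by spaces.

Each element maps to the next entry in its cycle (wrapping to the front): 1↦2, 2↦7, 3↦3, 4↦8, 5↦5, 6↦4, 7↦1, 8↦6, 9↦9.
Listing these in domain order gives 2 7 3 8 5 4 1 6 9.

2 7 3 8 5 4 1 6 9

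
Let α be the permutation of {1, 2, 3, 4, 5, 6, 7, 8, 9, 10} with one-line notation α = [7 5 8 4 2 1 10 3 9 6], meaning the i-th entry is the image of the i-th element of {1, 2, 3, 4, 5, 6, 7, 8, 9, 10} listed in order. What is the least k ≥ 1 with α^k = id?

The disjoint-cycle form of α has cycle lengths 4, 2, 2, 1, 1.
The order of α is the least common multiple of its cycle lengths: lcm(4, 2, 2) = 4.

4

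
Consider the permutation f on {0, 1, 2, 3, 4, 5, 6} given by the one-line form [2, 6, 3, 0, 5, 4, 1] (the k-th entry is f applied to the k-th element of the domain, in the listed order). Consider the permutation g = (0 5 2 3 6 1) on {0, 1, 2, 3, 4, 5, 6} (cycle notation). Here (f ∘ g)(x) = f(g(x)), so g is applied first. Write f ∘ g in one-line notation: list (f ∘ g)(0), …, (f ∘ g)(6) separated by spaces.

(f ∘ g)(x) = f(g(x)). Computing each image: f(g(0)) = f(5) = 4, f(g(1)) = f(0) = 2, f(g(2)) = f(3) = 0, f(g(3)) = f(6) = 1, f(g(4)) = f(4) = 5, f(g(5)) = f(2) = 3, f(g(6)) = f(1) = 6.
Hence f ∘ g = [4 2 0 1 5 3 6].

4 2 0 1 5 3 6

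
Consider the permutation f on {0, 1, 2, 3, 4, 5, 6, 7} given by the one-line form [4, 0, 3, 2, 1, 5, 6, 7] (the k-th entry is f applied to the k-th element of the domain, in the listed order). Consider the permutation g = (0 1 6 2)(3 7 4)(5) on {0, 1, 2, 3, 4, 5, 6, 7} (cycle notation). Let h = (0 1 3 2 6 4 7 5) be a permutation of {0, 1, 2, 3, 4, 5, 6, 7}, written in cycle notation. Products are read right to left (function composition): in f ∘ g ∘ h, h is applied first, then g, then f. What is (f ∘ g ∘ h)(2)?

3

Chase 2: h(2) = 6; g(6) = 2; f(2) = 3. Hence (f ∘ g ∘ h)(2) = 3.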